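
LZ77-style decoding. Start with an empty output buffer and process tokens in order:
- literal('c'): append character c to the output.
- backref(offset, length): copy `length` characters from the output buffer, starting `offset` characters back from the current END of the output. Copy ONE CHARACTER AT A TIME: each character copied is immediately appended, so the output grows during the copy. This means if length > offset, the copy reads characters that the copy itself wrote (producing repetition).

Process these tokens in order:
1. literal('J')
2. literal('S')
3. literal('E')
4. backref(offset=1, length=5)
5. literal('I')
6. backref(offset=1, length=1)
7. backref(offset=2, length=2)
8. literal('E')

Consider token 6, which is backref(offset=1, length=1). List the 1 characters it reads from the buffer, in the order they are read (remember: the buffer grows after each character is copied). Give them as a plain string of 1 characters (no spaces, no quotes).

Answer: I

Derivation:
Token 1: literal('J'). Output: "J"
Token 2: literal('S'). Output: "JS"
Token 3: literal('E'). Output: "JSE"
Token 4: backref(off=1, len=5) (overlapping!). Copied 'EEEEE' from pos 2. Output: "JSEEEEEE"
Token 5: literal('I'). Output: "JSEEEEEEI"
Token 6: backref(off=1, len=1). Buffer before: "JSEEEEEEI" (len 9)
  byte 1: read out[8]='I', append. Buffer now: "JSEEEEEEII"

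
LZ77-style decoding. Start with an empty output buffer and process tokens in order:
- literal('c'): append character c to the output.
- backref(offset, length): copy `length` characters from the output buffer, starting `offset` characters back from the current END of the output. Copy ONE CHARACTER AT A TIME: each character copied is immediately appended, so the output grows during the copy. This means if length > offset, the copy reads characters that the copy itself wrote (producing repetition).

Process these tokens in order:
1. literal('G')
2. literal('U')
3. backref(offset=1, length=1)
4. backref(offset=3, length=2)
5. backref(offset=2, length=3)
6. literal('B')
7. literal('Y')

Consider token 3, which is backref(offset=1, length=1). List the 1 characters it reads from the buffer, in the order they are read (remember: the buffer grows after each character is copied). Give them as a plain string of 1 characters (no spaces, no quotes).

Answer: U

Derivation:
Token 1: literal('G'). Output: "G"
Token 2: literal('U'). Output: "GU"
Token 3: backref(off=1, len=1). Buffer before: "GU" (len 2)
  byte 1: read out[1]='U', append. Buffer now: "GUU"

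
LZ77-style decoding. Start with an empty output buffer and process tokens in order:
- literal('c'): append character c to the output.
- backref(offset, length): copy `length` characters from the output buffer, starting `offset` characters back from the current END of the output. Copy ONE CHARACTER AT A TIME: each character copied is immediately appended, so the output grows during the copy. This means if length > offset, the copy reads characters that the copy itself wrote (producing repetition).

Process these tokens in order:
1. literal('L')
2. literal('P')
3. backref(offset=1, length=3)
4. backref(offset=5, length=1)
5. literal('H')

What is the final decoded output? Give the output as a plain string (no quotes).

Token 1: literal('L'). Output: "L"
Token 2: literal('P'). Output: "LP"
Token 3: backref(off=1, len=3) (overlapping!). Copied 'PPP' from pos 1. Output: "LPPPP"
Token 4: backref(off=5, len=1). Copied 'L' from pos 0. Output: "LPPPPL"
Token 5: literal('H'). Output: "LPPPPLH"

Answer: LPPPPLH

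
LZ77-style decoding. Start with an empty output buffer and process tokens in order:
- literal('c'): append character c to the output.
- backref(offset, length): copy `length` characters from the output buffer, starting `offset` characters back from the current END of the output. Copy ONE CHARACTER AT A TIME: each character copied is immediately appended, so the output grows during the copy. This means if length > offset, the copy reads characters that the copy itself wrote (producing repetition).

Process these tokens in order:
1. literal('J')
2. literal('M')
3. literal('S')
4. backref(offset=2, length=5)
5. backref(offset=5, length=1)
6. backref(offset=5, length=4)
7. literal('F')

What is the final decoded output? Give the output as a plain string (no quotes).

Answer: JMSMSMSMMSMSMF

Derivation:
Token 1: literal('J'). Output: "J"
Token 2: literal('M'). Output: "JM"
Token 3: literal('S'). Output: "JMS"
Token 4: backref(off=2, len=5) (overlapping!). Copied 'MSMSM' from pos 1. Output: "JMSMSMSM"
Token 5: backref(off=5, len=1). Copied 'M' from pos 3. Output: "JMSMSMSMM"
Token 6: backref(off=5, len=4). Copied 'SMSM' from pos 4. Output: "JMSMSMSMMSMSM"
Token 7: literal('F'). Output: "JMSMSMSMMSMSMF"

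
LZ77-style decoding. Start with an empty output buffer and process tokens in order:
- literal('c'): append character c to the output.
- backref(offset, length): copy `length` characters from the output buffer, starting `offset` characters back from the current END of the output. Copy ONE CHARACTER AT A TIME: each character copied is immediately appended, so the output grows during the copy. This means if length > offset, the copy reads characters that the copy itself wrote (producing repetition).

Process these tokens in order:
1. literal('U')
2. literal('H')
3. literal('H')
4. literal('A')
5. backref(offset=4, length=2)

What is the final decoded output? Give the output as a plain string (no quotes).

Answer: UHHAUH

Derivation:
Token 1: literal('U'). Output: "U"
Token 2: literal('H'). Output: "UH"
Token 3: literal('H'). Output: "UHH"
Token 4: literal('A'). Output: "UHHA"
Token 5: backref(off=4, len=2). Copied 'UH' from pos 0. Output: "UHHAUH"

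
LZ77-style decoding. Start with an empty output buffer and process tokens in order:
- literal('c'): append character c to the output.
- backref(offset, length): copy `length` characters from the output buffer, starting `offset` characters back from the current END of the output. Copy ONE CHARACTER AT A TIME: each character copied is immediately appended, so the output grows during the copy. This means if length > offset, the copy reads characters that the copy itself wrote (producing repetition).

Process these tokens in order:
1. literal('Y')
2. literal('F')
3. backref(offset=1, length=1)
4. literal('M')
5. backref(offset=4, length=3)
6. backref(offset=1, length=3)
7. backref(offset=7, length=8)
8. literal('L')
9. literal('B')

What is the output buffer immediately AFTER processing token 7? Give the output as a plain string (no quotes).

Token 1: literal('Y'). Output: "Y"
Token 2: literal('F'). Output: "YF"
Token 3: backref(off=1, len=1). Copied 'F' from pos 1. Output: "YFF"
Token 4: literal('M'). Output: "YFFM"
Token 5: backref(off=4, len=3). Copied 'YFF' from pos 0. Output: "YFFMYFF"
Token 6: backref(off=1, len=3) (overlapping!). Copied 'FFF' from pos 6. Output: "YFFMYFFFFF"
Token 7: backref(off=7, len=8) (overlapping!). Copied 'MYFFFFFM' from pos 3. Output: "YFFMYFFFFFMYFFFFFM"

Answer: YFFMYFFFFFMYFFFFFM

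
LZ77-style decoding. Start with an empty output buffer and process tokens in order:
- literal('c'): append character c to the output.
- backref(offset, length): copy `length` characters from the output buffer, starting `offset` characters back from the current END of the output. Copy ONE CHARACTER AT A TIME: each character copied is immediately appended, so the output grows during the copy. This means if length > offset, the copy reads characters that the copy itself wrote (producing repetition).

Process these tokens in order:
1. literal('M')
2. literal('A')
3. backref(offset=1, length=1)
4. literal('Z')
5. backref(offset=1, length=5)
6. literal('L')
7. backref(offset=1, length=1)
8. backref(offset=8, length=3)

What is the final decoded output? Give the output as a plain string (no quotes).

Token 1: literal('M'). Output: "M"
Token 2: literal('A'). Output: "MA"
Token 3: backref(off=1, len=1). Copied 'A' from pos 1. Output: "MAA"
Token 4: literal('Z'). Output: "MAAZ"
Token 5: backref(off=1, len=5) (overlapping!). Copied 'ZZZZZ' from pos 3. Output: "MAAZZZZZZ"
Token 6: literal('L'). Output: "MAAZZZZZZL"
Token 7: backref(off=1, len=1). Copied 'L' from pos 9. Output: "MAAZZZZZZLL"
Token 8: backref(off=8, len=3). Copied 'ZZZ' from pos 3. Output: "MAAZZZZZZLLZZZ"

Answer: MAAZZZZZZLLZZZ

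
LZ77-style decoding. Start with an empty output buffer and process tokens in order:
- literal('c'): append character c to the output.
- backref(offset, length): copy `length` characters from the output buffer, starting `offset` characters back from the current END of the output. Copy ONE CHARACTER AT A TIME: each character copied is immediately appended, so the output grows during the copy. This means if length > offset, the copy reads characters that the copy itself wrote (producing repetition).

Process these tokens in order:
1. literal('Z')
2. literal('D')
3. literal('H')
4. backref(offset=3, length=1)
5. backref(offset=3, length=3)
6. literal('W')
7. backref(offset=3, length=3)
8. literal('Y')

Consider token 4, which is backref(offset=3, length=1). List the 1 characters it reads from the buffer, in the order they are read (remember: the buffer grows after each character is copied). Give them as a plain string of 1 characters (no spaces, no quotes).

Token 1: literal('Z'). Output: "Z"
Token 2: literal('D'). Output: "ZD"
Token 3: literal('H'). Output: "ZDH"
Token 4: backref(off=3, len=1). Buffer before: "ZDH" (len 3)
  byte 1: read out[0]='Z', append. Buffer now: "ZDHZ"

Answer: Z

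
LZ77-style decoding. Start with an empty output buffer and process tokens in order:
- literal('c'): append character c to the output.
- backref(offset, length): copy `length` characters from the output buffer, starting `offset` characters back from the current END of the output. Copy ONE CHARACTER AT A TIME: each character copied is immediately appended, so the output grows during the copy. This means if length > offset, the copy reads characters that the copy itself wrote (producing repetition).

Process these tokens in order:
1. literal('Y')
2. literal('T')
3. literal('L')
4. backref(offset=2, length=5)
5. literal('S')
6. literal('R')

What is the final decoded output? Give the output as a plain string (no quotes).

Token 1: literal('Y'). Output: "Y"
Token 2: literal('T'). Output: "YT"
Token 3: literal('L'). Output: "YTL"
Token 4: backref(off=2, len=5) (overlapping!). Copied 'TLTLT' from pos 1. Output: "YTLTLTLT"
Token 5: literal('S'). Output: "YTLTLTLTS"
Token 6: literal('R'). Output: "YTLTLTLTSR"

Answer: YTLTLTLTSR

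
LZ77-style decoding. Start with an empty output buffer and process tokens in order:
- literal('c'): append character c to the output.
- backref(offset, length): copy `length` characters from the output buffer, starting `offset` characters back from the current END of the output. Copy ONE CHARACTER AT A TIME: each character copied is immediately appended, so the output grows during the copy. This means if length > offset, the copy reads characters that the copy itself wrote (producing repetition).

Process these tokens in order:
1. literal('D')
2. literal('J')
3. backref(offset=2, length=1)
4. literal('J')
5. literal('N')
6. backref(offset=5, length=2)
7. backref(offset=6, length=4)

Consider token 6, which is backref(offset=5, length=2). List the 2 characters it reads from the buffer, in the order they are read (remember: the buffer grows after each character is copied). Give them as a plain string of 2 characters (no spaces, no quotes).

Answer: DJ

Derivation:
Token 1: literal('D'). Output: "D"
Token 2: literal('J'). Output: "DJ"
Token 3: backref(off=2, len=1). Copied 'D' from pos 0. Output: "DJD"
Token 4: literal('J'). Output: "DJDJ"
Token 5: literal('N'). Output: "DJDJN"
Token 6: backref(off=5, len=2). Buffer before: "DJDJN" (len 5)
  byte 1: read out[0]='D', append. Buffer now: "DJDJND"
  byte 2: read out[1]='J', append. Buffer now: "DJDJNDJ"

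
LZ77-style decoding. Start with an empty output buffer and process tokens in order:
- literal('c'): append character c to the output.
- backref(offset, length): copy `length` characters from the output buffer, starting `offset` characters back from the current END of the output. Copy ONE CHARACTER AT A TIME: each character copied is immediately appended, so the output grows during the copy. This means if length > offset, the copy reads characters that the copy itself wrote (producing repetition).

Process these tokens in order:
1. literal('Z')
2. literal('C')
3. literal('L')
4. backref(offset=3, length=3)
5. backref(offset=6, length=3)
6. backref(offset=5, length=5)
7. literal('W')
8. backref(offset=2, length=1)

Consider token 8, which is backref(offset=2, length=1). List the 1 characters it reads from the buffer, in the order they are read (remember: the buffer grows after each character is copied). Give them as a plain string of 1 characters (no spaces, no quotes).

Answer: L

Derivation:
Token 1: literal('Z'). Output: "Z"
Token 2: literal('C'). Output: "ZC"
Token 3: literal('L'). Output: "ZCL"
Token 4: backref(off=3, len=3). Copied 'ZCL' from pos 0. Output: "ZCLZCL"
Token 5: backref(off=6, len=3). Copied 'ZCL' from pos 0. Output: "ZCLZCLZCL"
Token 6: backref(off=5, len=5). Copied 'CLZCL' from pos 4. Output: "ZCLZCLZCLCLZCL"
Token 7: literal('W'). Output: "ZCLZCLZCLCLZCLW"
Token 8: backref(off=2, len=1). Buffer before: "ZCLZCLZCLCLZCLW" (len 15)
  byte 1: read out[13]='L', append. Buffer now: "ZCLZCLZCLCLZCLWL"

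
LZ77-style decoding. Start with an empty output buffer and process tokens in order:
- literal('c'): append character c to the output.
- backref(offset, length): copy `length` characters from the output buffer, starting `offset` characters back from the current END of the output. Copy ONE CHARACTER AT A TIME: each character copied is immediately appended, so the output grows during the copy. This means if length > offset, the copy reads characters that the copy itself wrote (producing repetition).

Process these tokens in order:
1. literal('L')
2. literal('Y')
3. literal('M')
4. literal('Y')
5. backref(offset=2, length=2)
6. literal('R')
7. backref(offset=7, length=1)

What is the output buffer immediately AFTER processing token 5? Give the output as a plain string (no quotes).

Answer: LYMYMY

Derivation:
Token 1: literal('L'). Output: "L"
Token 2: literal('Y'). Output: "LY"
Token 3: literal('M'). Output: "LYM"
Token 4: literal('Y'). Output: "LYMY"
Token 5: backref(off=2, len=2). Copied 'MY' from pos 2. Output: "LYMYMY"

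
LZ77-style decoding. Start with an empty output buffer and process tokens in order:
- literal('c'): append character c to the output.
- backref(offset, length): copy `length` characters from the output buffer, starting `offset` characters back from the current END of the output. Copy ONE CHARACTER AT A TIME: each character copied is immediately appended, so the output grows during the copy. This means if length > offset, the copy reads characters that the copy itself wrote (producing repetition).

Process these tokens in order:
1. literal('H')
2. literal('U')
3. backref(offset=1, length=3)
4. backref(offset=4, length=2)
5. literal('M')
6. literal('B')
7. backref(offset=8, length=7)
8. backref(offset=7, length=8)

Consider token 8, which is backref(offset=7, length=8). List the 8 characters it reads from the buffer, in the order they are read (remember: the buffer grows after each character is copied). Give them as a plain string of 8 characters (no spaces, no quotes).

Answer: UUUUUUMU

Derivation:
Token 1: literal('H'). Output: "H"
Token 2: literal('U'). Output: "HU"
Token 3: backref(off=1, len=3) (overlapping!). Copied 'UUU' from pos 1. Output: "HUUUU"
Token 4: backref(off=4, len=2). Copied 'UU' from pos 1. Output: "HUUUUUU"
Token 5: literal('M'). Output: "HUUUUUUM"
Token 6: literal('B'). Output: "HUUUUUUMB"
Token 7: backref(off=8, len=7). Copied 'UUUUUUM' from pos 1. Output: "HUUUUUUMBUUUUUUM"
Token 8: backref(off=7, len=8). Buffer before: "HUUUUUUMBUUUUUUM" (len 16)
  byte 1: read out[9]='U', append. Buffer now: "HUUUUUUMBUUUUUUMU"
  byte 2: read out[10]='U', append. Buffer now: "HUUUUUUMBUUUUUUMUU"
  byte 3: read out[11]='U', append. Buffer now: "HUUUUUUMBUUUUUUMUUU"
  byte 4: read out[12]='U', append. Buffer now: "HUUUUUUMBUUUUUUMUUUU"
  byte 5: read out[13]='U', append. Buffer now: "HUUUUUUMBUUUUUUMUUUUU"
  byte 6: read out[14]='U', append. Buffer now: "HUUUUUUMBUUUUUUMUUUUUU"
  byte 7: read out[15]='M', append. Buffer now: "HUUUUUUMBUUUUUUMUUUUUUM"
  byte 8: read out[16]='U', append. Buffer now: "HUUUUUUMBUUUUUUMUUUUUUMU"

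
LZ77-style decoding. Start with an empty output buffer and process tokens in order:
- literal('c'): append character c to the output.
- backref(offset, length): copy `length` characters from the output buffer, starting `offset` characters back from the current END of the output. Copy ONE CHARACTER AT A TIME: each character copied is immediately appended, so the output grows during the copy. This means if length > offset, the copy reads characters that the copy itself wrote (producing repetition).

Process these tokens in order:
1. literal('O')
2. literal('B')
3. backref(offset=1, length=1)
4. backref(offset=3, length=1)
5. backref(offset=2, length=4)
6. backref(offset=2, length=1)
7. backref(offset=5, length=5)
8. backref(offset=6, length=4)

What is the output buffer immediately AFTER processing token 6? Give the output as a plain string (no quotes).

Answer: OBBOBOBOB

Derivation:
Token 1: literal('O'). Output: "O"
Token 2: literal('B'). Output: "OB"
Token 3: backref(off=1, len=1). Copied 'B' from pos 1. Output: "OBB"
Token 4: backref(off=3, len=1). Copied 'O' from pos 0. Output: "OBBO"
Token 5: backref(off=2, len=4) (overlapping!). Copied 'BOBO' from pos 2. Output: "OBBOBOBO"
Token 6: backref(off=2, len=1). Copied 'B' from pos 6. Output: "OBBOBOBOB"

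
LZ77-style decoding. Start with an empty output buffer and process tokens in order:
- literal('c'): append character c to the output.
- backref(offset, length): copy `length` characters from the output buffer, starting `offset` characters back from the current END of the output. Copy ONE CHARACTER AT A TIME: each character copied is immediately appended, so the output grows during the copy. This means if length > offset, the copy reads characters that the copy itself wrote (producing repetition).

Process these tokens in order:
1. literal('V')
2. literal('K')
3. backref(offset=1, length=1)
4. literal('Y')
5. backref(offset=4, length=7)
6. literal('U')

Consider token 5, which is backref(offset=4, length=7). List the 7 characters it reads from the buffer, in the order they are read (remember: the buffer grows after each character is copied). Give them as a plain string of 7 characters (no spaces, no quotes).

Answer: VKKYVKK

Derivation:
Token 1: literal('V'). Output: "V"
Token 2: literal('K'). Output: "VK"
Token 3: backref(off=1, len=1). Copied 'K' from pos 1. Output: "VKK"
Token 4: literal('Y'). Output: "VKKY"
Token 5: backref(off=4, len=7). Buffer before: "VKKY" (len 4)
  byte 1: read out[0]='V', append. Buffer now: "VKKYV"
  byte 2: read out[1]='K', append. Buffer now: "VKKYVK"
  byte 3: read out[2]='K', append. Buffer now: "VKKYVKK"
  byte 4: read out[3]='Y', append. Buffer now: "VKKYVKKY"
  byte 5: read out[4]='V', append. Buffer now: "VKKYVKKYV"
  byte 6: read out[5]='K', append. Buffer now: "VKKYVKKYVK"
  byte 7: read out[6]='K', append. Buffer now: "VKKYVKKYVKK"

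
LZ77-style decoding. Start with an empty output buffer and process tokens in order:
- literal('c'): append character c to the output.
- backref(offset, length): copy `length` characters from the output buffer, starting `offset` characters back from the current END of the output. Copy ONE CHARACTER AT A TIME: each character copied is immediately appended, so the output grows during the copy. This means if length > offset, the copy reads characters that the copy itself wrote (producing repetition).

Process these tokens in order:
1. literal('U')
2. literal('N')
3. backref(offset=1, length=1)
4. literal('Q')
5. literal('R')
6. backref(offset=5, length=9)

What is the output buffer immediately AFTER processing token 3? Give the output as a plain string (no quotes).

Token 1: literal('U'). Output: "U"
Token 2: literal('N'). Output: "UN"
Token 3: backref(off=1, len=1). Copied 'N' from pos 1. Output: "UNN"

Answer: UNN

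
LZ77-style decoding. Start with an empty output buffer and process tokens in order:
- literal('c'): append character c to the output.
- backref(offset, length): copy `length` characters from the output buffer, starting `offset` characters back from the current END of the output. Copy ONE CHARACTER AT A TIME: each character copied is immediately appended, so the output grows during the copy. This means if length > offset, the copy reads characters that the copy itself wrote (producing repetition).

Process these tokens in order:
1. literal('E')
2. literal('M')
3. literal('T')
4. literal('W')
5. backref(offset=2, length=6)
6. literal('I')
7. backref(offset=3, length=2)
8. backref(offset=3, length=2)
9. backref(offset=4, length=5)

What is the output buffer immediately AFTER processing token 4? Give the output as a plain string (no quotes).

Answer: EMTW

Derivation:
Token 1: literal('E'). Output: "E"
Token 2: literal('M'). Output: "EM"
Token 3: literal('T'). Output: "EMT"
Token 4: literal('W'). Output: "EMTW"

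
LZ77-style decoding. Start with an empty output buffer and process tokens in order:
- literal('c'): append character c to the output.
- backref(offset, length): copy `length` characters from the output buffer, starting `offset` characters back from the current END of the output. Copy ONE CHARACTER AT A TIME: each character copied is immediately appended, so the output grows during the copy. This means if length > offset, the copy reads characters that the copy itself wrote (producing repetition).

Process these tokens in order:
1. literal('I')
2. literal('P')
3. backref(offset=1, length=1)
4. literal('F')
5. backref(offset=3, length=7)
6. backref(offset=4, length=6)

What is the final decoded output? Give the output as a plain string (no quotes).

Token 1: literal('I'). Output: "I"
Token 2: literal('P'). Output: "IP"
Token 3: backref(off=1, len=1). Copied 'P' from pos 1. Output: "IPP"
Token 4: literal('F'). Output: "IPPF"
Token 5: backref(off=3, len=7) (overlapping!). Copied 'PPFPPFP' from pos 1. Output: "IPPFPPFPPFP"
Token 6: backref(off=4, len=6) (overlapping!). Copied 'PPFPPP' from pos 7. Output: "IPPFPPFPPFPPPFPPP"

Answer: IPPFPPFPPFPPPFPPP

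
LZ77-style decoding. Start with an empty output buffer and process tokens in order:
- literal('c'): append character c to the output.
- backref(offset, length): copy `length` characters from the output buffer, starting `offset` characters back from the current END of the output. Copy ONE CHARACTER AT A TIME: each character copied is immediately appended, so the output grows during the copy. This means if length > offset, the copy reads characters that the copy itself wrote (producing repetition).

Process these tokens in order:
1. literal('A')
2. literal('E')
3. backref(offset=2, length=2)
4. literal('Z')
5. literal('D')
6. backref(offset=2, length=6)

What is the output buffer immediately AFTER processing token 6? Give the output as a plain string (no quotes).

Token 1: literal('A'). Output: "A"
Token 2: literal('E'). Output: "AE"
Token 3: backref(off=2, len=2). Copied 'AE' from pos 0. Output: "AEAE"
Token 4: literal('Z'). Output: "AEAEZ"
Token 5: literal('D'). Output: "AEAEZD"
Token 6: backref(off=2, len=6) (overlapping!). Copied 'ZDZDZD' from pos 4. Output: "AEAEZDZDZDZD"

Answer: AEAEZDZDZDZD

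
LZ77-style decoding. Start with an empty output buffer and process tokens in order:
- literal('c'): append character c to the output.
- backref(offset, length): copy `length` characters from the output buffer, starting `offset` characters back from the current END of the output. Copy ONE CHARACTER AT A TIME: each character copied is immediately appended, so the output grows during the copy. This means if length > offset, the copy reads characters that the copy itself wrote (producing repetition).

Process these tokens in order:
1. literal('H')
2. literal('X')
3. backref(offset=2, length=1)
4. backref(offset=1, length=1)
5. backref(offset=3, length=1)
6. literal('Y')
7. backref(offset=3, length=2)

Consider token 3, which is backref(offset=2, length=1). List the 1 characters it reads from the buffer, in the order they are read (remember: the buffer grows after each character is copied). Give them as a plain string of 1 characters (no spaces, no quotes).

Token 1: literal('H'). Output: "H"
Token 2: literal('X'). Output: "HX"
Token 3: backref(off=2, len=1). Buffer before: "HX" (len 2)
  byte 1: read out[0]='H', append. Buffer now: "HXH"

Answer: H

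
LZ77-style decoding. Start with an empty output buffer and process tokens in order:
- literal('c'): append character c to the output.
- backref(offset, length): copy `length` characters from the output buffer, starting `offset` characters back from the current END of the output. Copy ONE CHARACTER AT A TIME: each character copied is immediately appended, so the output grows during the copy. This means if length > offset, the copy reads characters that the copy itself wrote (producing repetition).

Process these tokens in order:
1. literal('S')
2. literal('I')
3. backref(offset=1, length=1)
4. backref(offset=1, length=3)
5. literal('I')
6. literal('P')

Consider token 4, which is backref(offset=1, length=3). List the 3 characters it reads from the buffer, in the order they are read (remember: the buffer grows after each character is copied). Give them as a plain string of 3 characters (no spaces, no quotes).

Answer: III

Derivation:
Token 1: literal('S'). Output: "S"
Token 2: literal('I'). Output: "SI"
Token 3: backref(off=1, len=1). Copied 'I' from pos 1. Output: "SII"
Token 4: backref(off=1, len=3). Buffer before: "SII" (len 3)
  byte 1: read out[2]='I', append. Buffer now: "SIII"
  byte 2: read out[3]='I', append. Buffer now: "SIIII"
  byte 3: read out[4]='I', append. Buffer now: "SIIIII"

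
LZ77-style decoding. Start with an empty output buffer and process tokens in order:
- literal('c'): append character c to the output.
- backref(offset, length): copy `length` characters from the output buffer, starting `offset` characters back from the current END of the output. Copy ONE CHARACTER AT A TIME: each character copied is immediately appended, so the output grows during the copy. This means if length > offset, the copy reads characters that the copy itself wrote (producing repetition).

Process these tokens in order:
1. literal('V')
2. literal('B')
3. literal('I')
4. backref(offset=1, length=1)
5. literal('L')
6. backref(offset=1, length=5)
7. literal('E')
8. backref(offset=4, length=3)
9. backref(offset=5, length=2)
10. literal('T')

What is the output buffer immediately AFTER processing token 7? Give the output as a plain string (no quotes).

Token 1: literal('V'). Output: "V"
Token 2: literal('B'). Output: "VB"
Token 3: literal('I'). Output: "VBI"
Token 4: backref(off=1, len=1). Copied 'I' from pos 2. Output: "VBII"
Token 5: literal('L'). Output: "VBIIL"
Token 6: backref(off=1, len=5) (overlapping!). Copied 'LLLLL' from pos 4. Output: "VBIILLLLLL"
Token 7: literal('E'). Output: "VBIILLLLLLE"

Answer: VBIILLLLLLE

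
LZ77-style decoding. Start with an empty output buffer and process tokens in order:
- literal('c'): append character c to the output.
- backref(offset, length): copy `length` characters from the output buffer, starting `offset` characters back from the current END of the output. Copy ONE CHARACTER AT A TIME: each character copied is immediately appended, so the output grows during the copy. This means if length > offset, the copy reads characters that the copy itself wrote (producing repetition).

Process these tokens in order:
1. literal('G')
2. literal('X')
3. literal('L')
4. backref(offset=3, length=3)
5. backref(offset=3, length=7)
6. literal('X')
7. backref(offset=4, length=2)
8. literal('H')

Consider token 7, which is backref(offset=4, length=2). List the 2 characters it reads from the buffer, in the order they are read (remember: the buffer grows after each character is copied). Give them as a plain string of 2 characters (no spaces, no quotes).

Answer: XL

Derivation:
Token 1: literal('G'). Output: "G"
Token 2: literal('X'). Output: "GX"
Token 3: literal('L'). Output: "GXL"
Token 4: backref(off=3, len=3). Copied 'GXL' from pos 0. Output: "GXLGXL"
Token 5: backref(off=3, len=7) (overlapping!). Copied 'GXLGXLG' from pos 3. Output: "GXLGXLGXLGXLG"
Token 6: literal('X'). Output: "GXLGXLGXLGXLGX"
Token 7: backref(off=4, len=2). Buffer before: "GXLGXLGXLGXLGX" (len 14)
  byte 1: read out[10]='X', append. Buffer now: "GXLGXLGXLGXLGXX"
  byte 2: read out[11]='L', append. Buffer now: "GXLGXLGXLGXLGXXL"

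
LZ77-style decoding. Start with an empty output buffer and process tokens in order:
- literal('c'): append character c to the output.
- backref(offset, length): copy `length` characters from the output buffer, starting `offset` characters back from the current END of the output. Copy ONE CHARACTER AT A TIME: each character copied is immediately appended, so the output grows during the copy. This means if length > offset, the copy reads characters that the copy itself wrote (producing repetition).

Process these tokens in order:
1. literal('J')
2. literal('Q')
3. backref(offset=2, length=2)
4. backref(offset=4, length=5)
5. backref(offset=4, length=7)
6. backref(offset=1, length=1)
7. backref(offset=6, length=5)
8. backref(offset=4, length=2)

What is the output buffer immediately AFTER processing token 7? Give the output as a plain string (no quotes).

Answer: JQJQJQJQJQJQJQJQQQJQJQ

Derivation:
Token 1: literal('J'). Output: "J"
Token 2: literal('Q'). Output: "JQ"
Token 3: backref(off=2, len=2). Copied 'JQ' from pos 0. Output: "JQJQ"
Token 4: backref(off=4, len=5) (overlapping!). Copied 'JQJQJ' from pos 0. Output: "JQJQJQJQJ"
Token 5: backref(off=4, len=7) (overlapping!). Copied 'QJQJQJQ' from pos 5. Output: "JQJQJQJQJQJQJQJQ"
Token 6: backref(off=1, len=1). Copied 'Q' from pos 15. Output: "JQJQJQJQJQJQJQJQQ"
Token 7: backref(off=6, len=5). Copied 'QJQJQ' from pos 11. Output: "JQJQJQJQJQJQJQJQQQJQJQ"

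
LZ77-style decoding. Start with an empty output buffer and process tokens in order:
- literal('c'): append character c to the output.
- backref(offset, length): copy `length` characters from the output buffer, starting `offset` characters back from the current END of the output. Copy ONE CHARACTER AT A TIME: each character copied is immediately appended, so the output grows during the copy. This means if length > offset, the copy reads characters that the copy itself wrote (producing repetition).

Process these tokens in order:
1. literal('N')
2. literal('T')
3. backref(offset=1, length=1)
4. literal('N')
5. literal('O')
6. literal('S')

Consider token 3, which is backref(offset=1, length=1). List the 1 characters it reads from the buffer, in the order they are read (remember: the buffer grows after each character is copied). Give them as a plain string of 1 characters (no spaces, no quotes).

Answer: T

Derivation:
Token 1: literal('N'). Output: "N"
Token 2: literal('T'). Output: "NT"
Token 3: backref(off=1, len=1). Buffer before: "NT" (len 2)
  byte 1: read out[1]='T', append. Buffer now: "NTT"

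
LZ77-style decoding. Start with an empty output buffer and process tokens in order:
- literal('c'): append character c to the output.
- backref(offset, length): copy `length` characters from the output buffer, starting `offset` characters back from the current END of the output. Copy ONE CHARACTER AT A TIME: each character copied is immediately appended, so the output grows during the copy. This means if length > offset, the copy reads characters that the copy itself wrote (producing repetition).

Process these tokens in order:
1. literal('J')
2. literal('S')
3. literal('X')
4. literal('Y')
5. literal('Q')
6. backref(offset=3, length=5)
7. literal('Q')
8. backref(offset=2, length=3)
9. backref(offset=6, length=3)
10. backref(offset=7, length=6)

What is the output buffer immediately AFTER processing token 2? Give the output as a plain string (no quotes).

Answer: JS

Derivation:
Token 1: literal('J'). Output: "J"
Token 2: literal('S'). Output: "JS"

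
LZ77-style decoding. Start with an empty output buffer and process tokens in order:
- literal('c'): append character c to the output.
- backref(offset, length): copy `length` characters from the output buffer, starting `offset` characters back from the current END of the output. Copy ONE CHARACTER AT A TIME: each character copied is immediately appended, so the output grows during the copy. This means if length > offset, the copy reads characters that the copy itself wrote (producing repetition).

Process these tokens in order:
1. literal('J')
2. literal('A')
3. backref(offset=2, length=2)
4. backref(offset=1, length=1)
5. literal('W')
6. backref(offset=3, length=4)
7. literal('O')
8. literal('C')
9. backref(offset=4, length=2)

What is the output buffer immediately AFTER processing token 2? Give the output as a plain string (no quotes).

Answer: JA

Derivation:
Token 1: literal('J'). Output: "J"
Token 2: literal('A'). Output: "JA"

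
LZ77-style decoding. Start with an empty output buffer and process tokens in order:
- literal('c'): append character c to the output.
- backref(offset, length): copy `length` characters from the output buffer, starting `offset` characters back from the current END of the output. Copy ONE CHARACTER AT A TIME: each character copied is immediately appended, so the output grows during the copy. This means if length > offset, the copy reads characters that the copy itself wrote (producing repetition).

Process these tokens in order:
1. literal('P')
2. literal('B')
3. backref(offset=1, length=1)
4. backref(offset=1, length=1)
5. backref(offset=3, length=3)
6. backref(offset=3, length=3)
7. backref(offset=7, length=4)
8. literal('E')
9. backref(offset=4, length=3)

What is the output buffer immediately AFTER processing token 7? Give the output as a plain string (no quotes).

Answer: PBBBBBBBBBBBBB

Derivation:
Token 1: literal('P'). Output: "P"
Token 2: literal('B'). Output: "PB"
Token 3: backref(off=1, len=1). Copied 'B' from pos 1. Output: "PBB"
Token 4: backref(off=1, len=1). Copied 'B' from pos 2. Output: "PBBB"
Token 5: backref(off=3, len=3). Copied 'BBB' from pos 1. Output: "PBBBBBB"
Token 6: backref(off=3, len=3). Copied 'BBB' from pos 4. Output: "PBBBBBBBBB"
Token 7: backref(off=7, len=4). Copied 'BBBB' from pos 3. Output: "PBBBBBBBBBBBBB"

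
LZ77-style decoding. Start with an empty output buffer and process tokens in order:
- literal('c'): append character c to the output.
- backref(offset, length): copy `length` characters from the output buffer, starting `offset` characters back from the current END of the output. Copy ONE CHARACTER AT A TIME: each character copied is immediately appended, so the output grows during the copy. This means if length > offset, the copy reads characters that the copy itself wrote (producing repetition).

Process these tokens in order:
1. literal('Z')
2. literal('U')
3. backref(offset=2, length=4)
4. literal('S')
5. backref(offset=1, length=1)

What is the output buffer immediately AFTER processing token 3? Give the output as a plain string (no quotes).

Token 1: literal('Z'). Output: "Z"
Token 2: literal('U'). Output: "ZU"
Token 3: backref(off=2, len=4) (overlapping!). Copied 'ZUZU' from pos 0. Output: "ZUZUZU"

Answer: ZUZUZU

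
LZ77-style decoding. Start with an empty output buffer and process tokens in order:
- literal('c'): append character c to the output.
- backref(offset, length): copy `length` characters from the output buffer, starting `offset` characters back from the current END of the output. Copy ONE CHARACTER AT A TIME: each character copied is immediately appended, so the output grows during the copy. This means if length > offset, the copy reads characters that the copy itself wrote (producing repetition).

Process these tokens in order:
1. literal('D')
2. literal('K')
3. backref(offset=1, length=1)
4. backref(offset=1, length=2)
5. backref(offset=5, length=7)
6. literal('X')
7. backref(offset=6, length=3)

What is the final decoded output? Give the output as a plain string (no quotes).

Answer: DKKKKDKKKKDKXKKK

Derivation:
Token 1: literal('D'). Output: "D"
Token 2: literal('K'). Output: "DK"
Token 3: backref(off=1, len=1). Copied 'K' from pos 1. Output: "DKK"
Token 4: backref(off=1, len=2) (overlapping!). Copied 'KK' from pos 2. Output: "DKKKK"
Token 5: backref(off=5, len=7) (overlapping!). Copied 'DKKKKDK' from pos 0. Output: "DKKKKDKKKKDK"
Token 6: literal('X'). Output: "DKKKKDKKKKDKX"
Token 7: backref(off=6, len=3). Copied 'KKK' from pos 7. Output: "DKKKKDKKKKDKXKKK"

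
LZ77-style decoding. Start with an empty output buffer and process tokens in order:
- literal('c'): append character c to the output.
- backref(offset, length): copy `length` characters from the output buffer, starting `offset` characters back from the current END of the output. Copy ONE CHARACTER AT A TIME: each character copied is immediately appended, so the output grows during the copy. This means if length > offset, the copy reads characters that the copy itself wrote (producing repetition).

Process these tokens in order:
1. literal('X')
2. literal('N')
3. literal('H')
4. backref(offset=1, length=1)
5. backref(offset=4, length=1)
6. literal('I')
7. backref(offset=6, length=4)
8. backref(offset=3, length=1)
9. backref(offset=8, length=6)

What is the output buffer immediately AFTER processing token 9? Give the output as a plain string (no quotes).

Token 1: literal('X'). Output: "X"
Token 2: literal('N'). Output: "XN"
Token 3: literal('H'). Output: "XNH"
Token 4: backref(off=1, len=1). Copied 'H' from pos 2. Output: "XNHH"
Token 5: backref(off=4, len=1). Copied 'X' from pos 0. Output: "XNHHX"
Token 6: literal('I'). Output: "XNHHXI"
Token 7: backref(off=6, len=4). Copied 'XNHH' from pos 0. Output: "XNHHXIXNHH"
Token 8: backref(off=3, len=1). Copied 'N' from pos 7. Output: "XNHHXIXNHHN"
Token 9: backref(off=8, len=6). Copied 'HXIXNH' from pos 3. Output: "XNHHXIXNHHNHXIXNH"

Answer: XNHHXIXNHHNHXIXNH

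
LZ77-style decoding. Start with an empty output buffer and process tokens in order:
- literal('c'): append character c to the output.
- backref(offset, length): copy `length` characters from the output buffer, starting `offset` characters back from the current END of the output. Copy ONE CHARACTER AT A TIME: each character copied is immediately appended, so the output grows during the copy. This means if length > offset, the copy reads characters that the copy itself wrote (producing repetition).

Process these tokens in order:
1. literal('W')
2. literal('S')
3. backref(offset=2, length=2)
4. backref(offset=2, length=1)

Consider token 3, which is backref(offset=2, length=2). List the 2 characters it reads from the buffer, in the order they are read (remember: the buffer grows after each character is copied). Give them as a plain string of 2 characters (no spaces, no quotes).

Token 1: literal('W'). Output: "W"
Token 2: literal('S'). Output: "WS"
Token 3: backref(off=2, len=2). Buffer before: "WS" (len 2)
  byte 1: read out[0]='W', append. Buffer now: "WSW"
  byte 2: read out[1]='S', append. Buffer now: "WSWS"

Answer: WS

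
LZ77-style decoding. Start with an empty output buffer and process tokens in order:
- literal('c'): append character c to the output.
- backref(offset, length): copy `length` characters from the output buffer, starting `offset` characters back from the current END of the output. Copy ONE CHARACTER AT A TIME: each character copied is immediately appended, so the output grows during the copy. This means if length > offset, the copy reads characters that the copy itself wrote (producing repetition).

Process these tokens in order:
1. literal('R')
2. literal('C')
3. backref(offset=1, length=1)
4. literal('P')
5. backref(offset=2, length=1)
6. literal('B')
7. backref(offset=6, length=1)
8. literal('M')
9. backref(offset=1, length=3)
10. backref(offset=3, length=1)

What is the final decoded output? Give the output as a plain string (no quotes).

Answer: RCCPCBRMMMMM

Derivation:
Token 1: literal('R'). Output: "R"
Token 2: literal('C'). Output: "RC"
Token 3: backref(off=1, len=1). Copied 'C' from pos 1. Output: "RCC"
Token 4: literal('P'). Output: "RCCP"
Token 5: backref(off=2, len=1). Copied 'C' from pos 2. Output: "RCCPC"
Token 6: literal('B'). Output: "RCCPCB"
Token 7: backref(off=6, len=1). Copied 'R' from pos 0. Output: "RCCPCBR"
Token 8: literal('M'). Output: "RCCPCBRM"
Token 9: backref(off=1, len=3) (overlapping!). Copied 'MMM' from pos 7. Output: "RCCPCBRMMMM"
Token 10: backref(off=3, len=1). Copied 'M' from pos 8. Output: "RCCPCBRMMMMM"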